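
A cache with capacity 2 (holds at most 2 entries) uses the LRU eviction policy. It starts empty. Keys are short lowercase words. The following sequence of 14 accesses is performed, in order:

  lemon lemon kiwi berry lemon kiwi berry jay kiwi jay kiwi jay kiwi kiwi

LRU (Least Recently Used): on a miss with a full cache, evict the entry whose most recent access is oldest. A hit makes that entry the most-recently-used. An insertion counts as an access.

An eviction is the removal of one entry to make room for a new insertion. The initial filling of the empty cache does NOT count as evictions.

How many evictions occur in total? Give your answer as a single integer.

LRU simulation (capacity=2):
  1. access lemon: MISS. Cache (LRU->MRU): [lemon]
  2. access lemon: HIT. Cache (LRU->MRU): [lemon]
  3. access kiwi: MISS. Cache (LRU->MRU): [lemon kiwi]
  4. access berry: MISS, evict lemon. Cache (LRU->MRU): [kiwi berry]
  5. access lemon: MISS, evict kiwi. Cache (LRU->MRU): [berry lemon]
  6. access kiwi: MISS, evict berry. Cache (LRU->MRU): [lemon kiwi]
  7. access berry: MISS, evict lemon. Cache (LRU->MRU): [kiwi berry]
  8. access jay: MISS, evict kiwi. Cache (LRU->MRU): [berry jay]
  9. access kiwi: MISS, evict berry. Cache (LRU->MRU): [jay kiwi]
  10. access jay: HIT. Cache (LRU->MRU): [kiwi jay]
  11. access kiwi: HIT. Cache (LRU->MRU): [jay kiwi]
  12. access jay: HIT. Cache (LRU->MRU): [kiwi jay]
  13. access kiwi: HIT. Cache (LRU->MRU): [jay kiwi]
  14. access kiwi: HIT. Cache (LRU->MRU): [jay kiwi]
Total: 6 hits, 8 misses, 6 evictions

Answer: 6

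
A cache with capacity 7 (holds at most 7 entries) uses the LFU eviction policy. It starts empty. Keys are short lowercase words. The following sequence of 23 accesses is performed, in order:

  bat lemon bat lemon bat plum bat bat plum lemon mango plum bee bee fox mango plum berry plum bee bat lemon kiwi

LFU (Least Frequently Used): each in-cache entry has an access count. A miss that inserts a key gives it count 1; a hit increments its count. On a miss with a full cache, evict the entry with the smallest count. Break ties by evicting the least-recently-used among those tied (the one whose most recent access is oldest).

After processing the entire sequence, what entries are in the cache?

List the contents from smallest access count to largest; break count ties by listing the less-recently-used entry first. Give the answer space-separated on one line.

LFU simulation (capacity=7):
  1. access bat: MISS. Cache: [bat(c=1)]
  2. access lemon: MISS. Cache: [bat(c=1) lemon(c=1)]
  3. access bat: HIT, count now 2. Cache: [lemon(c=1) bat(c=2)]
  4. access lemon: HIT, count now 2. Cache: [bat(c=2) lemon(c=2)]
  5. access bat: HIT, count now 3. Cache: [lemon(c=2) bat(c=3)]
  6. access plum: MISS. Cache: [plum(c=1) lemon(c=2) bat(c=3)]
  7. access bat: HIT, count now 4. Cache: [plum(c=1) lemon(c=2) bat(c=4)]
  8. access bat: HIT, count now 5. Cache: [plum(c=1) lemon(c=2) bat(c=5)]
  9. access plum: HIT, count now 2. Cache: [lemon(c=2) plum(c=2) bat(c=5)]
  10. access lemon: HIT, count now 3. Cache: [plum(c=2) lemon(c=3) bat(c=5)]
  11. access mango: MISS. Cache: [mango(c=1) plum(c=2) lemon(c=3) bat(c=5)]
  12. access plum: HIT, count now 3. Cache: [mango(c=1) lemon(c=3) plum(c=3) bat(c=5)]
  13. access bee: MISS. Cache: [mango(c=1) bee(c=1) lemon(c=3) plum(c=3) bat(c=5)]
  14. access bee: HIT, count now 2. Cache: [mango(c=1) bee(c=2) lemon(c=3) plum(c=3) bat(c=5)]
  15. access fox: MISS. Cache: [mango(c=1) fox(c=1) bee(c=2) lemon(c=3) plum(c=3) bat(c=5)]
  16. access mango: HIT, count now 2. Cache: [fox(c=1) bee(c=2) mango(c=2) lemon(c=3) plum(c=3) bat(c=5)]
  17. access plum: HIT, count now 4. Cache: [fox(c=1) bee(c=2) mango(c=2) lemon(c=3) plum(c=4) bat(c=5)]
  18. access berry: MISS. Cache: [fox(c=1) berry(c=1) bee(c=2) mango(c=2) lemon(c=3) plum(c=4) bat(c=5)]
  19. access plum: HIT, count now 5. Cache: [fox(c=1) berry(c=1) bee(c=2) mango(c=2) lemon(c=3) bat(c=5) plum(c=5)]
  20. access bee: HIT, count now 3. Cache: [fox(c=1) berry(c=1) mango(c=2) lemon(c=3) bee(c=3) bat(c=5) plum(c=5)]
  21. access bat: HIT, count now 6. Cache: [fox(c=1) berry(c=1) mango(c=2) lemon(c=3) bee(c=3) plum(c=5) bat(c=6)]
  22. access lemon: HIT, count now 4. Cache: [fox(c=1) berry(c=1) mango(c=2) bee(c=3) lemon(c=4) plum(c=5) bat(c=6)]
  23. access kiwi: MISS, evict fox(c=1). Cache: [berry(c=1) kiwi(c=1) mango(c=2) bee(c=3) lemon(c=4) plum(c=5) bat(c=6)]
Total: 15 hits, 8 misses, 1 evictions

Answer: berry kiwi mango bee lemon plum bat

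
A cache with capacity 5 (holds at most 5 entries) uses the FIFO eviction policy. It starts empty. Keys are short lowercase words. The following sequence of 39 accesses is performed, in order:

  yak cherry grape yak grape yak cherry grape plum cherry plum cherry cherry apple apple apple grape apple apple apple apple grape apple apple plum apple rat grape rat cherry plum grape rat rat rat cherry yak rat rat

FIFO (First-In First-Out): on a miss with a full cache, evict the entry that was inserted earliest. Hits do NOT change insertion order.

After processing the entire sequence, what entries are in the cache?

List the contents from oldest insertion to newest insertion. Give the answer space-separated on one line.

Answer: grape plum apple rat yak

Derivation:
FIFO simulation (capacity=5):
  1. access yak: MISS. Cache (old->new): [yak]
  2. access cherry: MISS. Cache (old->new): [yak cherry]
  3. access grape: MISS. Cache (old->new): [yak cherry grape]
  4. access yak: HIT. Cache (old->new): [yak cherry grape]
  5. access grape: HIT. Cache (old->new): [yak cherry grape]
  6. access yak: HIT. Cache (old->new): [yak cherry grape]
  7. access cherry: HIT. Cache (old->new): [yak cherry grape]
  8. access grape: HIT. Cache (old->new): [yak cherry grape]
  9. access plum: MISS. Cache (old->new): [yak cherry grape plum]
  10. access cherry: HIT. Cache (old->new): [yak cherry grape plum]
  11. access plum: HIT. Cache (old->new): [yak cherry grape plum]
  12. access cherry: HIT. Cache (old->new): [yak cherry grape plum]
  13. access cherry: HIT. Cache (old->new): [yak cherry grape plum]
  14. access apple: MISS. Cache (old->new): [yak cherry grape plum apple]
  15. access apple: HIT. Cache (old->new): [yak cherry grape plum apple]
  16. access apple: HIT. Cache (old->new): [yak cherry grape plum apple]
  17. access grape: HIT. Cache (old->new): [yak cherry grape plum apple]
  18. access apple: HIT. Cache (old->new): [yak cherry grape plum apple]
  19. access apple: HIT. Cache (old->new): [yak cherry grape plum apple]
  20. access apple: HIT. Cache (old->new): [yak cherry grape plum apple]
  21. access apple: HIT. Cache (old->new): [yak cherry grape plum apple]
  22. access grape: HIT. Cache (old->new): [yak cherry grape plum apple]
  23. access apple: HIT. Cache (old->new): [yak cherry grape plum apple]
  24. access apple: HIT. Cache (old->new): [yak cherry grape plum apple]
  25. access plum: HIT. Cache (old->new): [yak cherry grape plum apple]
  26. access apple: HIT. Cache (old->new): [yak cherry grape plum apple]
  27. access rat: MISS, evict yak. Cache (old->new): [cherry grape plum apple rat]
  28. access grape: HIT. Cache (old->new): [cherry grape plum apple rat]
  29. access rat: HIT. Cache (old->new): [cherry grape plum apple rat]
  30. access cherry: HIT. Cache (old->new): [cherry grape plum apple rat]
  31. access plum: HIT. Cache (old->new): [cherry grape plum apple rat]
  32. access grape: HIT. Cache (old->new): [cherry grape plum apple rat]
  33. access rat: HIT. Cache (old->new): [cherry grape plum apple rat]
  34. access rat: HIT. Cache (old->new): [cherry grape plum apple rat]
  35. access rat: HIT. Cache (old->new): [cherry grape plum apple rat]
  36. access cherry: HIT. Cache (old->new): [cherry grape plum apple rat]
  37. access yak: MISS, evict cherry. Cache (old->new): [grape plum apple rat yak]
  38. access rat: HIT. Cache (old->new): [grape plum apple rat yak]
  39. access rat: HIT. Cache (old->new): [grape plum apple rat yak]
Total: 32 hits, 7 misses, 2 evictions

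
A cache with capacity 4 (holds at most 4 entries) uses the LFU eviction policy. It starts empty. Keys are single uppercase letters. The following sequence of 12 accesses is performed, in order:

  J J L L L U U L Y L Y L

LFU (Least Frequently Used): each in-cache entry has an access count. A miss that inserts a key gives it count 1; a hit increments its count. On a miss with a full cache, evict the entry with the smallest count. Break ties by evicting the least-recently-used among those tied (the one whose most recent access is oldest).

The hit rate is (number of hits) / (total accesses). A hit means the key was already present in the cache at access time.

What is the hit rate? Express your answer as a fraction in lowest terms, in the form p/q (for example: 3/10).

LFU simulation (capacity=4):
  1. access J: MISS. Cache: [J(c=1)]
  2. access J: HIT, count now 2. Cache: [J(c=2)]
  3. access L: MISS. Cache: [L(c=1) J(c=2)]
  4. access L: HIT, count now 2. Cache: [J(c=2) L(c=2)]
  5. access L: HIT, count now 3. Cache: [J(c=2) L(c=3)]
  6. access U: MISS. Cache: [U(c=1) J(c=2) L(c=3)]
  7. access U: HIT, count now 2. Cache: [J(c=2) U(c=2) L(c=3)]
  8. access L: HIT, count now 4. Cache: [J(c=2) U(c=2) L(c=4)]
  9. access Y: MISS. Cache: [Y(c=1) J(c=2) U(c=2) L(c=4)]
  10. access L: HIT, count now 5. Cache: [Y(c=1) J(c=2) U(c=2) L(c=5)]
  11. access Y: HIT, count now 2. Cache: [J(c=2) U(c=2) Y(c=2) L(c=5)]
  12. access L: HIT, count now 6. Cache: [J(c=2) U(c=2) Y(c=2) L(c=6)]
Total: 8 hits, 4 misses, 0 evictions

Hit rate = 8/12 = 2/3

Answer: 2/3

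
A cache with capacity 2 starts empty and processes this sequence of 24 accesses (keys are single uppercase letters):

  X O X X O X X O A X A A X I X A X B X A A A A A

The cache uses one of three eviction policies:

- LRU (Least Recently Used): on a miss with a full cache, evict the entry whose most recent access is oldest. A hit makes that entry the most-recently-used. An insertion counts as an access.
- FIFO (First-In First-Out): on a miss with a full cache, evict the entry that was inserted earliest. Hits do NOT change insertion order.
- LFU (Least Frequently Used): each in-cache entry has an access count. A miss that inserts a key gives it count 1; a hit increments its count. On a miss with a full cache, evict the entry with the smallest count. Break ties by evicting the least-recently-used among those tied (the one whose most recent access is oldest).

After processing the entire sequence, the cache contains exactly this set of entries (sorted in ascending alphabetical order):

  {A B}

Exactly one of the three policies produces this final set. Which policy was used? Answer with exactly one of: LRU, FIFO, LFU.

Simulating under each policy and comparing final sets:
  LRU: final set = {A X} -> differs
  FIFO: final set = {A B} -> MATCHES target
  LFU: final set = {A X} -> differs
Only FIFO produces the target set.

Answer: FIFO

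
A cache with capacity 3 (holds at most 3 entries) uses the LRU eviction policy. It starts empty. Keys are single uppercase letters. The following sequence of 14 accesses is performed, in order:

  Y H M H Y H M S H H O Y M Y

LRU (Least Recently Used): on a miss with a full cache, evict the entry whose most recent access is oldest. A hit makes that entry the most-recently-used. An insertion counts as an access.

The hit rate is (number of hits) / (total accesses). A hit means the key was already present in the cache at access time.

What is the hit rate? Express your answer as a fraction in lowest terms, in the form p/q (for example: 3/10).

Answer: 1/2

Derivation:
LRU simulation (capacity=3):
  1. access Y: MISS. Cache (LRU->MRU): [Y]
  2. access H: MISS. Cache (LRU->MRU): [Y H]
  3. access M: MISS. Cache (LRU->MRU): [Y H M]
  4. access H: HIT. Cache (LRU->MRU): [Y M H]
  5. access Y: HIT. Cache (LRU->MRU): [M H Y]
  6. access H: HIT. Cache (LRU->MRU): [M Y H]
  7. access M: HIT. Cache (LRU->MRU): [Y H M]
  8. access S: MISS, evict Y. Cache (LRU->MRU): [H M S]
  9. access H: HIT. Cache (LRU->MRU): [M S H]
  10. access H: HIT. Cache (LRU->MRU): [M S H]
  11. access O: MISS, evict M. Cache (LRU->MRU): [S H O]
  12. access Y: MISS, evict S. Cache (LRU->MRU): [H O Y]
  13. access M: MISS, evict H. Cache (LRU->MRU): [O Y M]
  14. access Y: HIT. Cache (LRU->MRU): [O M Y]
Total: 7 hits, 7 misses, 4 evictions

Hit rate = 7/14 = 1/2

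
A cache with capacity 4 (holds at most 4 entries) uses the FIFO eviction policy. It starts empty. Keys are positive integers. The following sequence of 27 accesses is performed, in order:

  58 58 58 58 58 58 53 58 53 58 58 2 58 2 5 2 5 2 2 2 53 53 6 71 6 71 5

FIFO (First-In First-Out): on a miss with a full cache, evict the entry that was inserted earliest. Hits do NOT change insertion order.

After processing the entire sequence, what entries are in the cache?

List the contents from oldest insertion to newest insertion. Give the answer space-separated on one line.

Answer: 2 5 6 71

Derivation:
FIFO simulation (capacity=4):
  1. access 58: MISS. Cache (old->new): [58]
  2. access 58: HIT. Cache (old->new): [58]
  3. access 58: HIT. Cache (old->new): [58]
  4. access 58: HIT. Cache (old->new): [58]
  5. access 58: HIT. Cache (old->new): [58]
  6. access 58: HIT. Cache (old->new): [58]
  7. access 53: MISS. Cache (old->new): [58 53]
  8. access 58: HIT. Cache (old->new): [58 53]
  9. access 53: HIT. Cache (old->new): [58 53]
  10. access 58: HIT. Cache (old->new): [58 53]
  11. access 58: HIT. Cache (old->new): [58 53]
  12. access 2: MISS. Cache (old->new): [58 53 2]
  13. access 58: HIT. Cache (old->new): [58 53 2]
  14. access 2: HIT. Cache (old->new): [58 53 2]
  15. access 5: MISS. Cache (old->new): [58 53 2 5]
  16. access 2: HIT. Cache (old->new): [58 53 2 5]
  17. access 5: HIT. Cache (old->new): [58 53 2 5]
  18. access 2: HIT. Cache (old->new): [58 53 2 5]
  19. access 2: HIT. Cache (old->new): [58 53 2 5]
  20. access 2: HIT. Cache (old->new): [58 53 2 5]
  21. access 53: HIT. Cache (old->new): [58 53 2 5]
  22. access 53: HIT. Cache (old->new): [58 53 2 5]
  23. access 6: MISS, evict 58. Cache (old->new): [53 2 5 6]
  24. access 71: MISS, evict 53. Cache (old->new): [2 5 6 71]
  25. access 6: HIT. Cache (old->new): [2 5 6 71]
  26. access 71: HIT. Cache (old->new): [2 5 6 71]
  27. access 5: HIT. Cache (old->new): [2 5 6 71]
Total: 21 hits, 6 misses, 2 evictions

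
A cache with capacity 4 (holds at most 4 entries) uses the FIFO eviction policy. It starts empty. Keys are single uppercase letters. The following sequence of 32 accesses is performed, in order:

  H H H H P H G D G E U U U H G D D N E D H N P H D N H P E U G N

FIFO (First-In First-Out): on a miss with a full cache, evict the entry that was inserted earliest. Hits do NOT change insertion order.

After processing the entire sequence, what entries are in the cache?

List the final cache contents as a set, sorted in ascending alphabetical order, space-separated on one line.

Answer: E G N U

Derivation:
FIFO simulation (capacity=4):
  1. access H: MISS. Cache (old->new): [H]
  2. access H: HIT. Cache (old->new): [H]
  3. access H: HIT. Cache (old->new): [H]
  4. access H: HIT. Cache (old->new): [H]
  5. access P: MISS. Cache (old->new): [H P]
  6. access H: HIT. Cache (old->new): [H P]
  7. access G: MISS. Cache (old->new): [H P G]
  8. access D: MISS. Cache (old->new): [H P G D]
  9. access G: HIT. Cache (old->new): [H P G D]
  10. access E: MISS, evict H. Cache (old->new): [P G D E]
  11. access U: MISS, evict P. Cache (old->new): [G D E U]
  12. access U: HIT. Cache (old->new): [G D E U]
  13. access U: HIT. Cache (old->new): [G D E U]
  14. access H: MISS, evict G. Cache (old->new): [D E U H]
  15. access G: MISS, evict D. Cache (old->new): [E U H G]
  16. access D: MISS, evict E. Cache (old->new): [U H G D]
  17. access D: HIT. Cache (old->new): [U H G D]
  18. access N: MISS, evict U. Cache (old->new): [H G D N]
  19. access E: MISS, evict H. Cache (old->new): [G D N E]
  20. access D: HIT. Cache (old->new): [G D N E]
  21. access H: MISS, evict G. Cache (old->new): [D N E H]
  22. access N: HIT. Cache (old->new): [D N E H]
  23. access P: MISS, evict D. Cache (old->new): [N E H P]
  24. access H: HIT. Cache (old->new): [N E H P]
  25. access D: MISS, evict N. Cache (old->new): [E H P D]
  26. access N: MISS, evict E. Cache (old->new): [H P D N]
  27. access H: HIT. Cache (old->new): [H P D N]
  28. access P: HIT. Cache (old->new): [H P D N]
  29. access E: MISS, evict H. Cache (old->new): [P D N E]
  30. access U: MISS, evict P. Cache (old->new): [D N E U]
  31. access G: MISS, evict D. Cache (old->new): [N E U G]
  32. access N: HIT. Cache (old->new): [N E U G]
Total: 14 hits, 18 misses, 14 evictions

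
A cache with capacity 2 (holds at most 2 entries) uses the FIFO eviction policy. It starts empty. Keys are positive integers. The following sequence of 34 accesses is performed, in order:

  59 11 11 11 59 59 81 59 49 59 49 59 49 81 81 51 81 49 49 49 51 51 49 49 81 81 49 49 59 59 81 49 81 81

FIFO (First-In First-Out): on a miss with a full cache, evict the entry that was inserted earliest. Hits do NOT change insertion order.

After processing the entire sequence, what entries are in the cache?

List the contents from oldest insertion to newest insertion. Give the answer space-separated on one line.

Answer: 49 81

Derivation:
FIFO simulation (capacity=2):
  1. access 59: MISS. Cache (old->new): [59]
  2. access 11: MISS. Cache (old->new): [59 11]
  3. access 11: HIT. Cache (old->new): [59 11]
  4. access 11: HIT. Cache (old->new): [59 11]
  5. access 59: HIT. Cache (old->new): [59 11]
  6. access 59: HIT. Cache (old->new): [59 11]
  7. access 81: MISS, evict 59. Cache (old->new): [11 81]
  8. access 59: MISS, evict 11. Cache (old->new): [81 59]
  9. access 49: MISS, evict 81. Cache (old->new): [59 49]
  10. access 59: HIT. Cache (old->new): [59 49]
  11. access 49: HIT. Cache (old->new): [59 49]
  12. access 59: HIT. Cache (old->new): [59 49]
  13. access 49: HIT. Cache (old->new): [59 49]
  14. access 81: MISS, evict 59. Cache (old->new): [49 81]
  15. access 81: HIT. Cache (old->new): [49 81]
  16. access 51: MISS, evict 49. Cache (old->new): [81 51]
  17. access 81: HIT. Cache (old->new): [81 51]
  18. access 49: MISS, evict 81. Cache (old->new): [51 49]
  19. access 49: HIT. Cache (old->new): [51 49]
  20. access 49: HIT. Cache (old->new): [51 49]
  21. access 51: HIT. Cache (old->new): [51 49]
  22. access 51: HIT. Cache (old->new): [51 49]
  23. access 49: HIT. Cache (old->new): [51 49]
  24. access 49: HIT. Cache (old->new): [51 49]
  25. access 81: MISS, evict 51. Cache (old->new): [49 81]
  26. access 81: HIT. Cache (old->new): [49 81]
  27. access 49: HIT. Cache (old->new): [49 81]
  28. access 49: HIT. Cache (old->new): [49 81]
  29. access 59: MISS, evict 49. Cache (old->new): [81 59]
  30. access 59: HIT. Cache (old->new): [81 59]
  31. access 81: HIT. Cache (old->new): [81 59]
  32. access 49: MISS, evict 81. Cache (old->new): [59 49]
  33. access 81: MISS, evict 59. Cache (old->new): [49 81]
  34. access 81: HIT. Cache (old->new): [49 81]
Total: 22 hits, 12 misses, 10 evictions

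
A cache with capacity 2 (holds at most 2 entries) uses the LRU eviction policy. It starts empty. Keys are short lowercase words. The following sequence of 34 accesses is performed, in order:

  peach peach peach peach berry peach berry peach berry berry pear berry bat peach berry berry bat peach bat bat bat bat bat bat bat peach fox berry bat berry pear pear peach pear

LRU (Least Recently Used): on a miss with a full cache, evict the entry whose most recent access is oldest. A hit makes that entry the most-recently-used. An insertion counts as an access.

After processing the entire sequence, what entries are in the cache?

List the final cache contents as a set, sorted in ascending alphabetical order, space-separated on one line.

Answer: peach pear

Derivation:
LRU simulation (capacity=2):
  1. access peach: MISS. Cache (LRU->MRU): [peach]
  2. access peach: HIT. Cache (LRU->MRU): [peach]
  3. access peach: HIT. Cache (LRU->MRU): [peach]
  4. access peach: HIT. Cache (LRU->MRU): [peach]
  5. access berry: MISS. Cache (LRU->MRU): [peach berry]
  6. access peach: HIT. Cache (LRU->MRU): [berry peach]
  7. access berry: HIT. Cache (LRU->MRU): [peach berry]
  8. access peach: HIT. Cache (LRU->MRU): [berry peach]
  9. access berry: HIT. Cache (LRU->MRU): [peach berry]
  10. access berry: HIT. Cache (LRU->MRU): [peach berry]
  11. access pear: MISS, evict peach. Cache (LRU->MRU): [berry pear]
  12. access berry: HIT. Cache (LRU->MRU): [pear berry]
  13. access bat: MISS, evict pear. Cache (LRU->MRU): [berry bat]
  14. access peach: MISS, evict berry. Cache (LRU->MRU): [bat peach]
  15. access berry: MISS, evict bat. Cache (LRU->MRU): [peach berry]
  16. access berry: HIT. Cache (LRU->MRU): [peach berry]
  17. access bat: MISS, evict peach. Cache (LRU->MRU): [berry bat]
  18. access peach: MISS, evict berry. Cache (LRU->MRU): [bat peach]
  19. access bat: HIT. Cache (LRU->MRU): [peach bat]
  20. access bat: HIT. Cache (LRU->MRU): [peach bat]
  21. access bat: HIT. Cache (LRU->MRU): [peach bat]
  22. access bat: HIT. Cache (LRU->MRU): [peach bat]
  23. access bat: HIT. Cache (LRU->MRU): [peach bat]
  24. access bat: HIT. Cache (LRU->MRU): [peach bat]
  25. access bat: HIT. Cache (LRU->MRU): [peach bat]
  26. access peach: HIT. Cache (LRU->MRU): [bat peach]
  27. access fox: MISS, evict bat. Cache (LRU->MRU): [peach fox]
  28. access berry: MISS, evict peach. Cache (LRU->MRU): [fox berry]
  29. access bat: MISS, evict fox. Cache (LRU->MRU): [berry bat]
  30. access berry: HIT. Cache (LRU->MRU): [bat berry]
  31. access pear: MISS, evict bat. Cache (LRU->MRU): [berry pear]
  32. access pear: HIT. Cache (LRU->MRU): [berry pear]
  33. access peach: MISS, evict berry. Cache (LRU->MRU): [pear peach]
  34. access pear: HIT. Cache (LRU->MRU): [peach pear]
Total: 21 hits, 13 misses, 11 evictions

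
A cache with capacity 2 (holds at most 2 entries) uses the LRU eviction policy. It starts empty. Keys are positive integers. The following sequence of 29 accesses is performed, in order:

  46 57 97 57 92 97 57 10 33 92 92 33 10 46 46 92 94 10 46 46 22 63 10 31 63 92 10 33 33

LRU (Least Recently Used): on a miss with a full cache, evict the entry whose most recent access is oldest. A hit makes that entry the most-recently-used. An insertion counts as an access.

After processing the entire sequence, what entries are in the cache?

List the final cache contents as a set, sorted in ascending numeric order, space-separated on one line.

LRU simulation (capacity=2):
  1. access 46: MISS. Cache (LRU->MRU): [46]
  2. access 57: MISS. Cache (LRU->MRU): [46 57]
  3. access 97: MISS, evict 46. Cache (LRU->MRU): [57 97]
  4. access 57: HIT. Cache (LRU->MRU): [97 57]
  5. access 92: MISS, evict 97. Cache (LRU->MRU): [57 92]
  6. access 97: MISS, evict 57. Cache (LRU->MRU): [92 97]
  7. access 57: MISS, evict 92. Cache (LRU->MRU): [97 57]
  8. access 10: MISS, evict 97. Cache (LRU->MRU): [57 10]
  9. access 33: MISS, evict 57. Cache (LRU->MRU): [10 33]
  10. access 92: MISS, evict 10. Cache (LRU->MRU): [33 92]
  11. access 92: HIT. Cache (LRU->MRU): [33 92]
  12. access 33: HIT. Cache (LRU->MRU): [92 33]
  13. access 10: MISS, evict 92. Cache (LRU->MRU): [33 10]
  14. access 46: MISS, evict 33. Cache (LRU->MRU): [10 46]
  15. access 46: HIT. Cache (LRU->MRU): [10 46]
  16. access 92: MISS, evict 10. Cache (LRU->MRU): [46 92]
  17. access 94: MISS, evict 46. Cache (LRU->MRU): [92 94]
  18. access 10: MISS, evict 92. Cache (LRU->MRU): [94 10]
  19. access 46: MISS, evict 94. Cache (LRU->MRU): [10 46]
  20. access 46: HIT. Cache (LRU->MRU): [10 46]
  21. access 22: MISS, evict 10. Cache (LRU->MRU): [46 22]
  22. access 63: MISS, evict 46. Cache (LRU->MRU): [22 63]
  23. access 10: MISS, evict 22. Cache (LRU->MRU): [63 10]
  24. access 31: MISS, evict 63. Cache (LRU->MRU): [10 31]
  25. access 63: MISS, evict 10. Cache (LRU->MRU): [31 63]
  26. access 92: MISS, evict 31. Cache (LRU->MRU): [63 92]
  27. access 10: MISS, evict 63. Cache (LRU->MRU): [92 10]
  28. access 33: MISS, evict 92. Cache (LRU->MRU): [10 33]
  29. access 33: HIT. Cache (LRU->MRU): [10 33]
Total: 6 hits, 23 misses, 21 evictions

Answer: 10 33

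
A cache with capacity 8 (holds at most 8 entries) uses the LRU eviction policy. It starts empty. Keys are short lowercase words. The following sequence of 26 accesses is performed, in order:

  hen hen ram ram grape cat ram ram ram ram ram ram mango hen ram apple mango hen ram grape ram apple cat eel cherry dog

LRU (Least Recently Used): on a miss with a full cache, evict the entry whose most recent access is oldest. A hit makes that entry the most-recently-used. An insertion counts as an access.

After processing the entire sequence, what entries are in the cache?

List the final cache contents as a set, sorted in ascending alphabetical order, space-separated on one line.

LRU simulation (capacity=8):
  1. access hen: MISS. Cache (LRU->MRU): [hen]
  2. access hen: HIT. Cache (LRU->MRU): [hen]
  3. access ram: MISS. Cache (LRU->MRU): [hen ram]
  4. access ram: HIT. Cache (LRU->MRU): [hen ram]
  5. access grape: MISS. Cache (LRU->MRU): [hen ram grape]
  6. access cat: MISS. Cache (LRU->MRU): [hen ram grape cat]
  7. access ram: HIT. Cache (LRU->MRU): [hen grape cat ram]
  8. access ram: HIT. Cache (LRU->MRU): [hen grape cat ram]
  9. access ram: HIT. Cache (LRU->MRU): [hen grape cat ram]
  10. access ram: HIT. Cache (LRU->MRU): [hen grape cat ram]
  11. access ram: HIT. Cache (LRU->MRU): [hen grape cat ram]
  12. access ram: HIT. Cache (LRU->MRU): [hen grape cat ram]
  13. access mango: MISS. Cache (LRU->MRU): [hen grape cat ram mango]
  14. access hen: HIT. Cache (LRU->MRU): [grape cat ram mango hen]
  15. access ram: HIT. Cache (LRU->MRU): [grape cat mango hen ram]
  16. access apple: MISS. Cache (LRU->MRU): [grape cat mango hen ram apple]
  17. access mango: HIT. Cache (LRU->MRU): [grape cat hen ram apple mango]
  18. access hen: HIT. Cache (LRU->MRU): [grape cat ram apple mango hen]
  19. access ram: HIT. Cache (LRU->MRU): [grape cat apple mango hen ram]
  20. access grape: HIT. Cache (LRU->MRU): [cat apple mango hen ram grape]
  21. access ram: HIT. Cache (LRU->MRU): [cat apple mango hen grape ram]
  22. access apple: HIT. Cache (LRU->MRU): [cat mango hen grape ram apple]
  23. access cat: HIT. Cache (LRU->MRU): [mango hen grape ram apple cat]
  24. access eel: MISS. Cache (LRU->MRU): [mango hen grape ram apple cat eel]
  25. access cherry: MISS. Cache (LRU->MRU): [mango hen grape ram apple cat eel cherry]
  26. access dog: MISS, evict mango. Cache (LRU->MRU): [hen grape ram apple cat eel cherry dog]
Total: 17 hits, 9 misses, 1 evictions

Answer: apple cat cherry dog eel grape hen ram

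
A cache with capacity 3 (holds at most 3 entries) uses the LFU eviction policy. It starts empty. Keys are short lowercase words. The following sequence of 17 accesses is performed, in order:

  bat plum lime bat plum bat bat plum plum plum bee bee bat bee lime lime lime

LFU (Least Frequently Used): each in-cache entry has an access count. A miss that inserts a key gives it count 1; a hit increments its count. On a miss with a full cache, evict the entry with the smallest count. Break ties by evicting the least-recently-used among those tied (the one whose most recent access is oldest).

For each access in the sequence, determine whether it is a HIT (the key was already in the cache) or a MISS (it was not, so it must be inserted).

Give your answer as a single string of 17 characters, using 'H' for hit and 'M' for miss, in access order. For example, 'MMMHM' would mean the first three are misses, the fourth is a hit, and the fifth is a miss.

LFU simulation (capacity=3):
  1. access bat: MISS. Cache: [bat(c=1)]
  2. access plum: MISS. Cache: [bat(c=1) plum(c=1)]
  3. access lime: MISS. Cache: [bat(c=1) plum(c=1) lime(c=1)]
  4. access bat: HIT, count now 2. Cache: [plum(c=1) lime(c=1) bat(c=2)]
  5. access plum: HIT, count now 2. Cache: [lime(c=1) bat(c=2) plum(c=2)]
  6. access bat: HIT, count now 3. Cache: [lime(c=1) plum(c=2) bat(c=3)]
  7. access bat: HIT, count now 4. Cache: [lime(c=1) plum(c=2) bat(c=4)]
  8. access plum: HIT, count now 3. Cache: [lime(c=1) plum(c=3) bat(c=4)]
  9. access plum: HIT, count now 4. Cache: [lime(c=1) bat(c=4) plum(c=4)]
  10. access plum: HIT, count now 5. Cache: [lime(c=1) bat(c=4) plum(c=5)]
  11. access bee: MISS, evict lime(c=1). Cache: [bee(c=1) bat(c=4) plum(c=5)]
  12. access bee: HIT, count now 2. Cache: [bee(c=2) bat(c=4) plum(c=5)]
  13. access bat: HIT, count now 5. Cache: [bee(c=2) plum(c=5) bat(c=5)]
  14. access bee: HIT, count now 3. Cache: [bee(c=3) plum(c=5) bat(c=5)]
  15. access lime: MISS, evict bee(c=3). Cache: [lime(c=1) plum(c=5) bat(c=5)]
  16. access lime: HIT, count now 2. Cache: [lime(c=2) plum(c=5) bat(c=5)]
  17. access lime: HIT, count now 3. Cache: [lime(c=3) plum(c=5) bat(c=5)]
Total: 12 hits, 5 misses, 2 evictions

Answer: MMMHHHHHHHMHHHMHH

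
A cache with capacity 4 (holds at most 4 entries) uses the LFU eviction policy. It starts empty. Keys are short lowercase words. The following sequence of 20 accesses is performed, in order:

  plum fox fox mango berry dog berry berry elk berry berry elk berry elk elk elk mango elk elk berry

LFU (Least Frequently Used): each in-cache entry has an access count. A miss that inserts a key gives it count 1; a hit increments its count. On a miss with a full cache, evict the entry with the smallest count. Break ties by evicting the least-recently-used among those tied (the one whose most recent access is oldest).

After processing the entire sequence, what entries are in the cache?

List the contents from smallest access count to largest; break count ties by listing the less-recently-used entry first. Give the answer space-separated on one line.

LFU simulation (capacity=4):
  1. access plum: MISS. Cache: [plum(c=1)]
  2. access fox: MISS. Cache: [plum(c=1) fox(c=1)]
  3. access fox: HIT, count now 2. Cache: [plum(c=1) fox(c=2)]
  4. access mango: MISS. Cache: [plum(c=1) mango(c=1) fox(c=2)]
  5. access berry: MISS. Cache: [plum(c=1) mango(c=1) berry(c=1) fox(c=2)]
  6. access dog: MISS, evict plum(c=1). Cache: [mango(c=1) berry(c=1) dog(c=1) fox(c=2)]
  7. access berry: HIT, count now 2. Cache: [mango(c=1) dog(c=1) fox(c=2) berry(c=2)]
  8. access berry: HIT, count now 3. Cache: [mango(c=1) dog(c=1) fox(c=2) berry(c=3)]
  9. access elk: MISS, evict mango(c=1). Cache: [dog(c=1) elk(c=1) fox(c=2) berry(c=3)]
  10. access berry: HIT, count now 4. Cache: [dog(c=1) elk(c=1) fox(c=2) berry(c=4)]
  11. access berry: HIT, count now 5. Cache: [dog(c=1) elk(c=1) fox(c=2) berry(c=5)]
  12. access elk: HIT, count now 2. Cache: [dog(c=1) fox(c=2) elk(c=2) berry(c=5)]
  13. access berry: HIT, count now 6. Cache: [dog(c=1) fox(c=2) elk(c=2) berry(c=6)]
  14. access elk: HIT, count now 3. Cache: [dog(c=1) fox(c=2) elk(c=3) berry(c=6)]
  15. access elk: HIT, count now 4. Cache: [dog(c=1) fox(c=2) elk(c=4) berry(c=6)]
  16. access elk: HIT, count now 5. Cache: [dog(c=1) fox(c=2) elk(c=5) berry(c=6)]
  17. access mango: MISS, evict dog(c=1). Cache: [mango(c=1) fox(c=2) elk(c=5) berry(c=6)]
  18. access elk: HIT, count now 6. Cache: [mango(c=1) fox(c=2) berry(c=6) elk(c=6)]
  19. access elk: HIT, count now 7. Cache: [mango(c=1) fox(c=2) berry(c=6) elk(c=7)]
  20. access berry: HIT, count now 7. Cache: [mango(c=1) fox(c=2) elk(c=7) berry(c=7)]
Total: 13 hits, 7 misses, 3 evictions

Answer: mango fox elk berry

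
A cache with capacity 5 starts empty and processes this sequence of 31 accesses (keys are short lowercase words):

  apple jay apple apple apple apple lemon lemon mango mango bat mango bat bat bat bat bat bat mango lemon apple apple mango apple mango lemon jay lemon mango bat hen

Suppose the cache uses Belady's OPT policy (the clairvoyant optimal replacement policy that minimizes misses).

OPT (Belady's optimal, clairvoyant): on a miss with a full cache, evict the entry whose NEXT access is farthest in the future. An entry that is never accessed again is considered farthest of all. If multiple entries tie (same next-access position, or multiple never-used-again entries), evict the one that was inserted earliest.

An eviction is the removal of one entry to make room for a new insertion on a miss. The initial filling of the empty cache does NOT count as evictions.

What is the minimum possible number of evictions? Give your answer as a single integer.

OPT (Belady) simulation (capacity=5):
  1. access apple: MISS. Cache: [apple]
  2. access jay: MISS. Cache: [apple jay]
  3. access apple: HIT. Next use of apple: step 4. Cache: [apple jay]
  4. access apple: HIT. Next use of apple: step 5. Cache: [apple jay]
  5. access apple: HIT. Next use of apple: step 6. Cache: [apple jay]
  6. access apple: HIT. Next use of apple: step 21. Cache: [apple jay]
  7. access lemon: MISS. Cache: [apple jay lemon]
  8. access lemon: HIT. Next use of lemon: step 20. Cache: [apple jay lemon]
  9. access mango: MISS. Cache: [apple jay lemon mango]
  10. access mango: HIT. Next use of mango: step 12. Cache: [apple jay lemon mango]
  11. access bat: MISS. Cache: [apple jay lemon mango bat]
  12. access mango: HIT. Next use of mango: step 19. Cache: [apple jay lemon mango bat]
  13. access bat: HIT. Next use of bat: step 14. Cache: [apple jay lemon mango bat]
  14. access bat: HIT. Next use of bat: step 15. Cache: [apple jay lemon mango bat]
  15. access bat: HIT. Next use of bat: step 16. Cache: [apple jay lemon mango bat]
  16. access bat: HIT. Next use of bat: step 17. Cache: [apple jay lemon mango bat]
  17. access bat: HIT. Next use of bat: step 18. Cache: [apple jay lemon mango bat]
  18. access bat: HIT. Next use of bat: step 30. Cache: [apple jay lemon mango bat]
  19. access mango: HIT. Next use of mango: step 23. Cache: [apple jay lemon mango bat]
  20. access lemon: HIT. Next use of lemon: step 26. Cache: [apple jay lemon mango bat]
  21. access apple: HIT. Next use of apple: step 22. Cache: [apple jay lemon mango bat]
  22. access apple: HIT. Next use of apple: step 24. Cache: [apple jay lemon mango bat]
  23. access mango: HIT. Next use of mango: step 25. Cache: [apple jay lemon mango bat]
  24. access apple: HIT. Next use of apple: never. Cache: [apple jay lemon mango bat]
  25. access mango: HIT. Next use of mango: step 29. Cache: [apple jay lemon mango bat]
  26. access lemon: HIT. Next use of lemon: step 28. Cache: [apple jay lemon mango bat]
  27. access jay: HIT. Next use of jay: never. Cache: [apple jay lemon mango bat]
  28. access lemon: HIT. Next use of lemon: never. Cache: [apple jay lemon mango bat]
  29. access mango: HIT. Next use of mango: never. Cache: [apple jay lemon mango bat]
  30. access bat: HIT. Next use of bat: never. Cache: [apple jay lemon mango bat]
  31. access hen: MISS, evict apple (next use: never). Cache: [jay lemon mango bat hen]
Total: 25 hits, 6 misses, 1 evictions

Answer: 1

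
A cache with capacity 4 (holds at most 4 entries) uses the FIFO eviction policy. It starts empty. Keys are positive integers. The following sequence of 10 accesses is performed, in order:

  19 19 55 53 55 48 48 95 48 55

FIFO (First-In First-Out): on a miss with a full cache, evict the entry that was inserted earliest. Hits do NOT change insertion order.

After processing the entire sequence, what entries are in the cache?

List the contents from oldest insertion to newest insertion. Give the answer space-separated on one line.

Answer: 55 53 48 95

Derivation:
FIFO simulation (capacity=4):
  1. access 19: MISS. Cache (old->new): [19]
  2. access 19: HIT. Cache (old->new): [19]
  3. access 55: MISS. Cache (old->new): [19 55]
  4. access 53: MISS. Cache (old->new): [19 55 53]
  5. access 55: HIT. Cache (old->new): [19 55 53]
  6. access 48: MISS. Cache (old->new): [19 55 53 48]
  7. access 48: HIT. Cache (old->new): [19 55 53 48]
  8. access 95: MISS, evict 19. Cache (old->new): [55 53 48 95]
  9. access 48: HIT. Cache (old->new): [55 53 48 95]
  10. access 55: HIT. Cache (old->new): [55 53 48 95]
Total: 5 hits, 5 misses, 1 evictions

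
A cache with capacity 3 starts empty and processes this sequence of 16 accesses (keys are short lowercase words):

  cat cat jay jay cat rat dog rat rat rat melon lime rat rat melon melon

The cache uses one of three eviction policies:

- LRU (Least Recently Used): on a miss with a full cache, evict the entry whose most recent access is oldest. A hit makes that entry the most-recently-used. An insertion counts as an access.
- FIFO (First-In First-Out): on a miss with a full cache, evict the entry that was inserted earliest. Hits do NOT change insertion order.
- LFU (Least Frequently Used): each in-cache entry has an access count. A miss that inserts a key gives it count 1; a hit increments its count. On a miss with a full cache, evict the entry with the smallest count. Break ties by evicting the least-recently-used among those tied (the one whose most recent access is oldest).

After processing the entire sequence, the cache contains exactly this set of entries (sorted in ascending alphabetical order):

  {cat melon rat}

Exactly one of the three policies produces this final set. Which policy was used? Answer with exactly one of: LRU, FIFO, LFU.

Simulating under each policy and comparing final sets:
  LRU: final set = {lime melon rat} -> differs
  FIFO: final set = {lime melon rat} -> differs
  LFU: final set = {cat melon rat} -> MATCHES target
Only LFU produces the target set.

Answer: LFU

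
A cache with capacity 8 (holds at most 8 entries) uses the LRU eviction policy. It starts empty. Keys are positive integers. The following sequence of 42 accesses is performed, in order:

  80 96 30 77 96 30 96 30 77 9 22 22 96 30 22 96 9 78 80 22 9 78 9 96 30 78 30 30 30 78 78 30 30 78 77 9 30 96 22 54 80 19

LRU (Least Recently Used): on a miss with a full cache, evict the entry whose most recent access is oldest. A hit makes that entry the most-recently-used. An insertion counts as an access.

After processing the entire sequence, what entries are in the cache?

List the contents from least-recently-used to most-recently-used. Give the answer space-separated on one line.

Answer: 77 9 30 96 22 54 80 19

Derivation:
LRU simulation (capacity=8):
  1. access 80: MISS. Cache (LRU->MRU): [80]
  2. access 96: MISS. Cache (LRU->MRU): [80 96]
  3. access 30: MISS. Cache (LRU->MRU): [80 96 30]
  4. access 77: MISS. Cache (LRU->MRU): [80 96 30 77]
  5. access 96: HIT. Cache (LRU->MRU): [80 30 77 96]
  6. access 30: HIT. Cache (LRU->MRU): [80 77 96 30]
  7. access 96: HIT. Cache (LRU->MRU): [80 77 30 96]
  8. access 30: HIT. Cache (LRU->MRU): [80 77 96 30]
  9. access 77: HIT. Cache (LRU->MRU): [80 96 30 77]
  10. access 9: MISS. Cache (LRU->MRU): [80 96 30 77 9]
  11. access 22: MISS. Cache (LRU->MRU): [80 96 30 77 9 22]
  12. access 22: HIT. Cache (LRU->MRU): [80 96 30 77 9 22]
  13. access 96: HIT. Cache (LRU->MRU): [80 30 77 9 22 96]
  14. access 30: HIT. Cache (LRU->MRU): [80 77 9 22 96 30]
  15. access 22: HIT. Cache (LRU->MRU): [80 77 9 96 30 22]
  16. access 96: HIT. Cache (LRU->MRU): [80 77 9 30 22 96]
  17. access 9: HIT. Cache (LRU->MRU): [80 77 30 22 96 9]
  18. access 78: MISS. Cache (LRU->MRU): [80 77 30 22 96 9 78]
  19. access 80: HIT. Cache (LRU->MRU): [77 30 22 96 9 78 80]
  20. access 22: HIT. Cache (LRU->MRU): [77 30 96 9 78 80 22]
  21. access 9: HIT. Cache (LRU->MRU): [77 30 96 78 80 22 9]
  22. access 78: HIT. Cache (LRU->MRU): [77 30 96 80 22 9 78]
  23. access 9: HIT. Cache (LRU->MRU): [77 30 96 80 22 78 9]
  24. access 96: HIT. Cache (LRU->MRU): [77 30 80 22 78 9 96]
  25. access 30: HIT. Cache (LRU->MRU): [77 80 22 78 9 96 30]
  26. access 78: HIT. Cache (LRU->MRU): [77 80 22 9 96 30 78]
  27. access 30: HIT. Cache (LRU->MRU): [77 80 22 9 96 78 30]
  28. access 30: HIT. Cache (LRU->MRU): [77 80 22 9 96 78 30]
  29. access 30: HIT. Cache (LRU->MRU): [77 80 22 9 96 78 30]
  30. access 78: HIT. Cache (LRU->MRU): [77 80 22 9 96 30 78]
  31. access 78: HIT. Cache (LRU->MRU): [77 80 22 9 96 30 78]
  32. access 30: HIT. Cache (LRU->MRU): [77 80 22 9 96 78 30]
  33. access 30: HIT. Cache (LRU->MRU): [77 80 22 9 96 78 30]
  34. access 78: HIT. Cache (LRU->MRU): [77 80 22 9 96 30 78]
  35. access 77: HIT. Cache (LRU->MRU): [80 22 9 96 30 78 77]
  36. access 9: HIT. Cache (LRU->MRU): [80 22 96 30 78 77 9]
  37. access 30: HIT. Cache (LRU->MRU): [80 22 96 78 77 9 30]
  38. access 96: HIT. Cache (LRU->MRU): [80 22 78 77 9 30 96]
  39. access 22: HIT. Cache (LRU->MRU): [80 78 77 9 30 96 22]
  40. access 54: MISS. Cache (LRU->MRU): [80 78 77 9 30 96 22 54]
  41. access 80: HIT. Cache (LRU->MRU): [78 77 9 30 96 22 54 80]
  42. access 19: MISS, evict 78. Cache (LRU->MRU): [77 9 30 96 22 54 80 19]
Total: 33 hits, 9 misses, 1 evictions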